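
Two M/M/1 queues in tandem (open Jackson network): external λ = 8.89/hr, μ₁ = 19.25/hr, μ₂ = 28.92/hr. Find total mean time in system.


Each node sees arrival rate λ = 8.89/hr (tandem ⇒ throughput preserved).
W₁ = 1/(μ₁−λ) = 1/(19.25−8.89) = 0.09653 hr
W₂ = 1/(μ₂−λ) = 1/(28.92−8.89) = 0.04993 hr
W_total = W₁ + W₂ = 0.09653 + 0.04993 = 0.14645 hr

Final: 0.14645 hr


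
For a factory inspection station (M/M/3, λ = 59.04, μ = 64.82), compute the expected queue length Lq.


a = λ/μ = 0.9108; ρ = a/3 = 0.3036
P₀ = 0.398966
Lq = P₀·a^c·ρ / (c!·(1−ρ)²) = 0.398966·0.75563·0.3036/(6·0.48496)
= 0.03146

Final: 0.03146


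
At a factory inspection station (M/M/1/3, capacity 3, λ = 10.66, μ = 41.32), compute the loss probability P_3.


ρ = λ/μ = 10.66/41.32 = 0.2580
P_K = (1−ρ)ρ^K/(1−ρ^(K+1)) = (0.7420·0.017171)/(1 − 0.004430)
= 0.012741/0.995570 = 0.012798

Final: 0.012798


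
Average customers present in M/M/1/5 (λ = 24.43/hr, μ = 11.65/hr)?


ρ = 24.43/11.65 = 2.0970
L = ρ[1 − (K+1)ρ^K + Kρ^(K+1)] / [(1−ρ)(1−ρ^(K+1))]
Numerator: 2.0970·(1 − 6·40.549706 + 5·85.032559) = 383.466199
Denominator: (-1.0970)·(-84.032559) = 92.183357
L = 383.466199/92.183357 = 4.1598

Final: 4.1598


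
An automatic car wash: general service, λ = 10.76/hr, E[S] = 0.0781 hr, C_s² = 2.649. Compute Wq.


ρ = λ·E[S] = 10.76·0.0781 = 0.8404
E[S²] = E[S]²(1+C_s²) = 0.0781²·(1+2.649) = 0.022257
Wq = λ·E[S²]/(2(1−ρ)) = 10.76·0.022257/(2·0.1596) = 0.75008 hr

Final: 0.75008 hr


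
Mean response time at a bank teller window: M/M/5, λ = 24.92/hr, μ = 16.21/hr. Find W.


a = 1.5373; ρ = 0.3075; P₀ = 0.214565
Lq = P₀·a^c·ρ/(c!(1−ρ)²) = 0.009843
Wq = Lq/λ = 0.009843/24.92 = 0.0003950 hr
W = Wq + 1/μ = 0.0003950 + 0.06169 = 0.06209 hr

Final: 0.06209 hr


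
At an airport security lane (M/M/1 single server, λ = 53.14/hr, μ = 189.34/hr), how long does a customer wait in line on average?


ρ = 53.14/189.34 = 0.2807
Wq = ρ/(μ−λ) = 0.2807/(189.34 − 53.14) = 0.2807/136.20 = 0.002061 hr

Final: 0.002061 hr


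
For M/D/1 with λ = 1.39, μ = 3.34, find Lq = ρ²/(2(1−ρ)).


ρ = 1.39/3.34 = 0.4162
M/D/1: Lq = ρ²/(2(1−ρ)) = 0.1732/(2·0.5838) = 0.14833

Final: 0.14833


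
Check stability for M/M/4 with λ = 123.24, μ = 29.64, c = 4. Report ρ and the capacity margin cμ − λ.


Total capacity cμ = 4·29.64 = 118.56/hr
ρ = λ/(cμ) = 123.24/118.56 = 1.0395
Stable ⇔ ρ < 1: NO
Spare capacity = cμ − λ = 118.56 − 123.24 = -4.68/hr

Final: ρ = 1.0395; unstable; margin = -4.68/hr


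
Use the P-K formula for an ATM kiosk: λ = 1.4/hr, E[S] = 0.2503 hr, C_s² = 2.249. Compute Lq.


ρ = λ·E[S] = 1.4·0.2503 = 0.3504
Lq = ρ²(1+C_s²)/(2(1−ρ)) = 0.1228·(1+2.249)/(2·0.6496)
= 0.1228·3.2490/1.2992 = 0.30709

Final: 0.30709


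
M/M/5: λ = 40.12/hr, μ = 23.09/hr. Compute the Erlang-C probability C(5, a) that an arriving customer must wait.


a = λ/μ = 1.7375; ρ = a/5 = 0.3475
P₀ = 0.175333 (from M/M/c formula)
C(c,a) = [a^c/(c!(1−ρ))]·P₀ = [15.83744/(120·0.6525)]·0.175333
= 0.20227·0.175333 = 0.035464

Final: 0.035464


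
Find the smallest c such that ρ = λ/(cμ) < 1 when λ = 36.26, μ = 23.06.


Stability requires cμ > λ ⇔ c > λ/μ.
λ/μ = 36.26/23.06 = 1.5724
Minimum integer c = ⌊1.5724⌋ + 1 = 2
Check: 2·23.06 = 46.12 > 36.26, while 1·23.06 = 23.06 ≤ 36.26

Final: 2 servers


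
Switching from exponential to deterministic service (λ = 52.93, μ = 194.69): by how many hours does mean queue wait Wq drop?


ρ = 52.93/194.69 = 0.2719
Wq(M/M/1) = ρ/(μ−λ) = 0.2719/141.76 = 0.001918 hr
Wq(M/D/1) = ρ/(2(μ−λ)) = 0.0009589 hr
Savings = 0.001918 − 0.0009589 = 0.0009589 hr

Final: 0.0009589 hr


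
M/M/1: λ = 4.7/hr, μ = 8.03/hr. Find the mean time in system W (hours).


W = 1/(μ−λ) = 1/(8.03 − 4.7) = 1/3.33 = 0.3003 hr

Final: 0.3003 hr


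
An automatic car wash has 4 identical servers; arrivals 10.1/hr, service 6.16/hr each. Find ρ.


ρ = λ/(cμ) = 10.1/(4·6.16) = 10.1/24.64 = 0.4099

Final: 0.4099


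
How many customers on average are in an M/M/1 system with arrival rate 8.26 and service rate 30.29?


ρ = λ/μ = 8.26/30.29 = 0.2727
L = ρ/(1−ρ) = 0.2727/(1 − 0.2727) = 0.2727/0.7273 = 0.3749

Final: 0.3749


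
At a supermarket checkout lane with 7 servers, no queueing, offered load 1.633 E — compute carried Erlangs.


B(7,1.633) = 0.001201 (Erlang-B)
Carried load = a(1 − B) = 1.633·(1 − 0.001201) = 1.633·0.998799 = 1.6310 E

Final: 1.6310 Erlangs


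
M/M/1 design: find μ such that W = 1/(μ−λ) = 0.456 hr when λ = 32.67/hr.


W = 1/(μ−λ) ⇒ μ − λ = 1/W = 1/0.456 = 2.1930
μ = λ + 1/W = 32.67 + 2.1930 = 34.8630 per hr

Final: 34.8630 /hr


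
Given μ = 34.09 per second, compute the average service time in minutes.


Mean service time = 1/μ = 1/34.09 second = 0.02933 second
In minutes: 0.02933 × 0.0166667 = 0.0004889 min

Final: 0.0004889 min


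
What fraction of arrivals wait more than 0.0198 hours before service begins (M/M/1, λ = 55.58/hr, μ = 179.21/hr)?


ρ = 55.58/179.21 = 0.3101
P(Wq > t) = ρ·e^{−(μ−λ)t} = 0.3101·e^{−2.4479}
= 0.3101·0.086477 = 0.026820

Final: 0.026820


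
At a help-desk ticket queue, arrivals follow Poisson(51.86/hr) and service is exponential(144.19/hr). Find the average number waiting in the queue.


ρ = 51.86/144.19 = 0.3597
Lq = ρ²/(1−ρ) = 0.1294/0.6403 = 0.2020

Final: 0.2020


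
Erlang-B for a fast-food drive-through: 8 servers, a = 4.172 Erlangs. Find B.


B(c,a) = (a^c/c!) / Σ_{k=0}^{c} a^k/k!
a^8/8! = 2.276323
Σ terms (k=0..8): 1.00000 + 4.17200 + 8.70279 + 12.10268 + 12.62310 + 10.53271 + 7.32375 + 4.36495 + 2.27632 = 63.098308
B = 2.276323/63.098308 = 0.036076

Final: 0.036076


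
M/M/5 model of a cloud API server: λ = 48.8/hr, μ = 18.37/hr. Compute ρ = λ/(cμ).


ρ = λ/(cμ) = 48.8/(5·18.37) = 48.8/91.85 = 0.5313

Final: 0.5313


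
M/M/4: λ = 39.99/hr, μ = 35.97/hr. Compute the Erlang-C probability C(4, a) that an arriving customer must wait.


a = λ/μ = 1.1118; ρ = a/4 = 0.2779
P₀ = 0.328197 (from M/M/c formula)
C(c,a) = [a^c/(c!(1−ρ))]·P₀ = [1.52772/(24·0.7221)]·0.328197
= 0.08816·0.328197 = 0.028933

Final: 0.028933


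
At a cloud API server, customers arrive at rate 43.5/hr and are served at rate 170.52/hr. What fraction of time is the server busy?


ρ = λ/μ = 43.5/170.52 = 0.2551

Final: 0.2551


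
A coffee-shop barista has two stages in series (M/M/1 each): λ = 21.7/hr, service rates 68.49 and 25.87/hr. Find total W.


Each node sees arrival rate λ = 21.7/hr (tandem ⇒ throughput preserved).
W₁ = 1/(μ₁−λ) = 1/(68.49−21.7) = 0.02137 hr
W₂ = 1/(μ₂−λ) = 1/(25.87−21.7) = 0.23981 hr
W_total = W₁ + W₂ = 0.02137 + 0.23981 = 0.26118 hr

Final: 0.26118 hr


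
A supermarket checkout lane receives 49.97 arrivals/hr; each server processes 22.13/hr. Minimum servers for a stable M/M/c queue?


Stability requires cμ > λ ⇔ c > λ/μ.
λ/μ = 49.97/22.13 = 2.2580
Minimum integer c = ⌊2.2580⌋ + 1 = 3
Check: 3·22.13 = 66.39 > 49.97, while 2·22.13 = 44.26 ≤ 49.97

Final: 3 servers


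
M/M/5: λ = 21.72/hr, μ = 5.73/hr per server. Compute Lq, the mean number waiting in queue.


a = λ/μ = 3.7906; ρ = a/5 = 0.7581
P₀ = 0.017663
Lq = P₀·a^c·ρ / (c!·(1−ρ)²) = 0.017663·782.57504·0.7581/(120·0.05851)
= 1.49255

Final: 1.49255


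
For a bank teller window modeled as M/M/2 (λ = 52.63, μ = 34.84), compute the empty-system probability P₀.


a = λ/μ = 52.63/34.84 = 1.5106; ρ = a/c = 0.7553
Σ_{k=0}^{1} a^k/k! (terms k=0..1) = 1.00000 + 1.51062 = 2.51062
Tail: a^2/(2!(1−ρ)) = 2.28197/(2·0.2447) = 4.66299
P₀ = 1/(2.51062 + 4.66299) = 1/7.17361 = 0.139400

Final: 0.139400


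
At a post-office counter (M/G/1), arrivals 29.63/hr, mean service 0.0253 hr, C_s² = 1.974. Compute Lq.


ρ = λ·E[S] = 29.63·0.0253 = 0.7496
Lq = ρ²(1+C_s²)/(2(1−ρ)) = 0.5620·(1+1.974)/(2·0.2504)
= 0.5620·2.9740/0.5007 = 3.33771

Final: 3.33771


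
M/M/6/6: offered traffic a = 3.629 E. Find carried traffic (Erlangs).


B(6,3.629) = 0.091100 (Erlang-B)
Carried load = a(1 − B) = 3.629·(1 − 0.091100) = 3.629·0.908900 = 3.2984 E

Final: 3.2984 Erlangs


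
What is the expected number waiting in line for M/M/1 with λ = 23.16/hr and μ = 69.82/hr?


ρ = 23.16/69.82 = 0.3317
Lq = ρ²/(1−ρ) = 0.1100/0.6683 = 0.1646

Final: 0.1646


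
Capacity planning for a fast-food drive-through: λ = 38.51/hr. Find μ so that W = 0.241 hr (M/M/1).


W = 1/(μ−λ) ⇒ μ − λ = 1/W = 1/0.241 = 4.1494
μ = λ + 1/W = 38.51 + 4.1494 = 42.6594 per hr

Final: 42.6594 /hr


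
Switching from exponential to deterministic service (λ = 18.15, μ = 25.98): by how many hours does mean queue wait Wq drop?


ρ = 18.15/25.98 = 0.6986
Wq(M/M/1) = ρ/(μ−λ) = 0.6986/7.83 = 0.08922 hr
Wq(M/D/1) = ρ/(2(μ−λ)) = 0.04461 hr
Savings = 0.08922 − 0.04461 = 0.04461 hr

Final: 0.04461 hr


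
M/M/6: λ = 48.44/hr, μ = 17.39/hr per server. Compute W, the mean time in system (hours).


a = 2.7855; ρ = 0.4643; P₀ = 0.061035
Lq = P₀·a^c·ρ/(c!(1−ρ)²) = 0.06405
Wq = Lq/λ = 0.06405/48.44 = 0.001322 hr
W = Wq + 1/μ = 0.001322 + 0.05750 = 0.05883 hr

Final: 0.05883 hr


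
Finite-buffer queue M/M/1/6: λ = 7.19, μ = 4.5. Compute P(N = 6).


ρ = λ/μ = 7.19/4.5 = 1.5978
P_K = (1−ρ)ρ^K/(1−ρ^(K+1)) = (-0.5978·16.637890)/(1 − 26.583652)
= -9.945761/-25.583652 = 0.388755

Final: 0.388755


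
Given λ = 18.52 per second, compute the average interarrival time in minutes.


Mean interarrival time = 1/λ = 1/18.52 second = 0.05400 second
In minutes: 0.05400 × 0.0166667 = 0.0008999 min

Final: 0.0008999 min


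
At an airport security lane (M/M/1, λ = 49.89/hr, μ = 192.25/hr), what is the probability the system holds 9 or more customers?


ρ = 49.89/192.25 = 0.2595
P(N ≥ n) = ρ^n = 0.2595^9 = 0.000005337

Final: 0.000005337


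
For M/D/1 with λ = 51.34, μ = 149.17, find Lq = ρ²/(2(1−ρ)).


ρ = 51.34/149.17 = 0.3442
M/D/1: Lq = ρ²/(2(1−ρ)) = 0.1185/(2·0.6558) = 0.09031

Final: 0.09031


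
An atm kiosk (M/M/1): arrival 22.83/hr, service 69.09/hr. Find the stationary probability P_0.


ρ = 22.83/69.09 = 0.3304
P_n = (1−ρ)·ρ^n = (1 − 0.3304)·0.3304^0 = 0.6696·1.000000 = 0.669561

Final: 0.669561


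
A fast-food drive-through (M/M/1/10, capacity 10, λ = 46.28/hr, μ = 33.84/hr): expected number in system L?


ρ = 46.28/33.84 = 1.3676
L = ρ[1 − (K+1)ρ^K + Kρ^(K+1)] / [(1−ρ)(1−ρ^(K+1))]
Numerator: 1.3676·(1 − 11·22.889165 + 10·31.303504) = 85.139637
Denominator: (-0.3676)·(-30.303504) = 11.139941
L = 85.139637/11.139941 = 7.6427

Final: 7.6427


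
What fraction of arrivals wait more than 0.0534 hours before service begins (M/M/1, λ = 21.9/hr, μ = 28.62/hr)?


ρ = 21.9/28.62 = 0.7652
P(Wq > t) = ρ·e^{−(μ−λ)t} = 0.7652·e^{−0.3588}
= 0.7652·0.698481 = 0.534477

Final: 0.534477


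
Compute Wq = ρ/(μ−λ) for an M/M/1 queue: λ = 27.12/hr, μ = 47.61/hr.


ρ = 27.12/47.61 = 0.5696
Wq = ρ/(μ−λ) = 0.5696/(47.61 − 27.12) = 0.5696/20.49 = 0.02780 hr

Final: 0.02780 hr


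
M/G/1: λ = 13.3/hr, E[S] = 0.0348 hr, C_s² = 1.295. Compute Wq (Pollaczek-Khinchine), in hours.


ρ = λ·E[S] = 13.3·0.0348 = 0.4628
E[S²] = E[S]²(1+C_s²) = 0.0348²·(1+1.295) = 0.002779
Wq = λ·E[S²]/(2(1−ρ)) = 13.3·0.002779/(2·0.5372) = 0.03441 hr

Final: 0.03441 hr


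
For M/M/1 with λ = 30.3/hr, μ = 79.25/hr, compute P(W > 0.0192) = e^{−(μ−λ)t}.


W ~ Exponential(μ−λ) for M/M/1.
μ − λ = 79.25 − 30.3 = 48.9500
P(W > t) = e^{−(μ−λ)t} = e^{−0.9398} = 0.390690

Final: 0.390690


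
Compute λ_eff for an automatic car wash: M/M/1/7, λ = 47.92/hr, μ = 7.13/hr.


ρ = 6.7209; P_K = (1−ρ)ρ^7/(1−ρ^8) = 0.851211
λ_eff = λ(1 − P_K) = 47.92·(1 − 0.851211) = 47.92·0.148789 = 7.1300 /hr

Final: 7.1300 /hr


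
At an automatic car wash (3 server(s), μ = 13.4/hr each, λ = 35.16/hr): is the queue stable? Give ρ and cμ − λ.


Total capacity cμ = 3·13.4 = 40.20/hr
ρ = λ/(cμ) = 35.16/40.20 = 0.8746
Stable ⇔ ρ < 1: YES
Spare capacity = cμ − λ = 40.20 − 35.16 = 5.04/hr

Final: ρ = 0.8746; stable; margin = 5.04/hr


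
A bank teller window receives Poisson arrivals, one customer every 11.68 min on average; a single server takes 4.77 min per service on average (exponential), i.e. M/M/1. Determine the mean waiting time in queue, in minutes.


λ = 60/11.68 = 5.1370 /hr
μ = 60/4.77 = 12.5786 /hr
ρ = λ/μ = 5.1370/12.5786 = 0.4084
Wq = ρ/(μ−λ) = 0.4084/(12.5786−5.1370) = 0.05488 hr
In minutes: 0.05488·60 = 3.293 min

Final: 3.293 min


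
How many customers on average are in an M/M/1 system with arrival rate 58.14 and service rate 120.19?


ρ = λ/μ = 58.14/120.19 = 0.4837
L = ρ/(1−ρ) = 0.4837/(1 − 0.4837) = 0.4837/0.5163 = 0.9370

Final: 0.9370


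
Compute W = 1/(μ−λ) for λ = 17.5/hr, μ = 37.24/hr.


W = 1/(μ−λ) = 1/(37.24 − 17.5) = 1/19.74 = 0.05066 hr

Final: 0.05066 hr


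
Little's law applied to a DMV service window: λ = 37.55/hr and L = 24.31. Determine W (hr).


W = L/λ = 24.31/37.55 = 0.6474 hr

Final: 0.6474 hr


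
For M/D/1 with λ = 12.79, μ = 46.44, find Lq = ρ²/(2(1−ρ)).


ρ = 12.79/46.44 = 0.2754
M/D/1: Lq = ρ²/(2(1−ρ)) = 0.07585/(2·0.7246) = 0.05234

Final: 0.05234


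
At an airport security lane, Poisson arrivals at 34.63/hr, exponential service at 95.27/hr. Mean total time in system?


W = 1/(μ−λ) = 1/(95.27 − 34.63) = 1/60.64 = 0.01649 hr

Final: 0.01649 hr


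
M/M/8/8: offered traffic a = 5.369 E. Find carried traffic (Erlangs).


B(8,5.369) = 0.088142 (Erlang-B)
Carried load = a(1 − B) = 5.369·(1 − 0.088142) = 5.369·0.911858 = 4.8958 E

Final: 4.8958 Erlangs


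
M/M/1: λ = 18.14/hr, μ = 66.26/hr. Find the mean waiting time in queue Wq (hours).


ρ = 18.14/66.26 = 0.2738
Wq = ρ/(μ−λ) = 0.2738/(66.26 − 18.14) = 0.2738/48.12 = 0.005689 hr

Final: 0.005689 hr


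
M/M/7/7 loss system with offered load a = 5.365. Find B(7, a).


B(c,a) = (a^c/c!) / Σ_{k=0}^{c} a^k/k!
a^7/7! = 25.383853
Σ terms (k=0..7): 1.00000 + 5.36500 + 14.39161 + 25.73700 + 34.51975 + 37.03969 + 33.11966 + 25.38385 = 176.556571
B = 25.383853/176.556571 = 0.143772

Final: 0.143772


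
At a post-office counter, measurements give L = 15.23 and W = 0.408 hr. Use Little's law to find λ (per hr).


λ = L/W = 15.23/0.408 = 37.3284 /hr

Final: 37.3284 /hr


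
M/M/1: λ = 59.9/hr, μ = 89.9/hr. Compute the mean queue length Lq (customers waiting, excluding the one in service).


ρ = 59.9/89.9 = 0.6663
Lq = ρ²/(1−ρ) = 0.4440/0.3337 = 1.3304

Final: 1.3304


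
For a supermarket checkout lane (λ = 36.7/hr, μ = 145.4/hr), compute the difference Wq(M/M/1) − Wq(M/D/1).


ρ = 36.7/145.4 = 0.2524
Wq(M/M/1) = ρ/(μ−λ) = 0.2524/108.70 = 0.002322 hr
Wq(M/D/1) = ρ/(2(μ−λ)) = 0.001161 hr
Savings = 0.002322 − 0.001161 = 0.001161 hr

Final: 0.001161 hr


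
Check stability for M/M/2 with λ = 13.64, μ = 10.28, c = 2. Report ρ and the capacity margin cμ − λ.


Total capacity cμ = 2·10.28 = 20.56/hr
ρ = λ/(cμ) = 13.64/20.56 = 0.6634
Stable ⇔ ρ < 1: YES
Spare capacity = cμ − λ = 20.56 − 13.64 = 6.92/hr

Final: ρ = 0.6634; stable; margin = 6.92/hr


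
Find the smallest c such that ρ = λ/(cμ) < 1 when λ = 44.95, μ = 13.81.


Stability requires cμ > λ ⇔ c > λ/μ.
λ/μ = 44.95/13.81 = 3.2549
Minimum integer c = ⌊3.2549⌋ + 1 = 4
Check: 4·13.81 = 55.24 > 44.95, while 3·13.81 = 41.43 ≤ 44.95

Final: 4 servers


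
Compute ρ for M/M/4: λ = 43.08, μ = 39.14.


ρ = λ/(cμ) = 43.08/(4·39.14) = 43.08/156.56 = 0.2752

Final: 0.2752


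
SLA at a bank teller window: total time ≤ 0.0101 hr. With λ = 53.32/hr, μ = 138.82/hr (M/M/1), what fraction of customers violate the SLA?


W ~ Exponential(μ−λ) for M/M/1.
μ − λ = 138.82 − 53.32 = 85.5000
P(W > t) = e^{−(μ−λ)t} = e^{−0.8635} = 0.421663

Final: 0.421663


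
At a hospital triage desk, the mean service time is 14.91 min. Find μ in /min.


μ = 1/(service time) in consistent units.
1 minute = 1 min, so μ = 1/14.91 = 0.06707 per minute

Final: 0.06707 /min


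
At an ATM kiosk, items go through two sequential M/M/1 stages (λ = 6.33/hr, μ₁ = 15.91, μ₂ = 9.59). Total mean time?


Each node sees arrival rate λ = 6.33/hr (tandem ⇒ throughput preserved).
W₁ = 1/(μ₁−λ) = 1/(15.91−6.33) = 0.10438 hr
W₂ = 1/(μ₂−λ) = 1/(9.59−6.33) = 0.30675 hr
W_total = W₁ + W₂ = 0.10438 + 0.30675 = 0.41113 hr

Final: 0.41113 hr


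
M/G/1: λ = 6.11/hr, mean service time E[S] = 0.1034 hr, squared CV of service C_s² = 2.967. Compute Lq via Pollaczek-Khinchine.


ρ = λ·E[S] = 6.11·0.1034 = 0.6318
Lq = ρ²(1+C_s²)/(2(1−ρ)) = 0.3991·(1+2.967)/(2·0.3682)
= 0.3991·3.9670/0.7365 = 2.15001

Final: 2.15001


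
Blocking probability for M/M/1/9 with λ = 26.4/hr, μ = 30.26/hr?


ρ = λ/μ = 26.4/30.26 = 0.8724
P_K = (1−ρ)ρ^K/(1−ρ^(K+1)) = (0.1276·0.292830)/(1 − 0.255476)
= 0.037354/0.744524 = 0.050171

Final: 0.050171


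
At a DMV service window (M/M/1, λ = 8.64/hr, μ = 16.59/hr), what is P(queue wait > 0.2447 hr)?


ρ = 8.64/16.59 = 0.5208
P(Wq > t) = ρ·e^{−(μ−λ)t} = 0.5208·e^{−1.9454}
= 0.5208·0.142935 = 0.074440

Final: 0.074440


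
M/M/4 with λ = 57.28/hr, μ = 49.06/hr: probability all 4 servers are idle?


a = λ/μ = 57.28/49.06 = 1.1675; ρ = a/c = 0.2919
Σ_{k=0}^{3} a^k/k! (terms k=0..3) = 1.00000 + 1.16755 + 0.68159 + 0.26526 = 3.11440
Tail: a^4/(4!(1−ρ)) = 1.85824/(24·0.7081) = 0.10934
P₀ = 1/(3.11440 + 0.10934) = 1/3.22374 = 0.310199

Final: 0.310199


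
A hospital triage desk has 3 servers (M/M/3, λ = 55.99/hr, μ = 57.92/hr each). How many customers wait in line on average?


a = λ/μ = 0.9667; ρ = a/3 = 0.3222
P₀ = 0.376500
Lq = P₀·a^c·ρ / (c!·(1−ρ)²) = 0.376500·0.90333·0.3222/(6·0.45938)
= 0.03976

Final: 0.03976


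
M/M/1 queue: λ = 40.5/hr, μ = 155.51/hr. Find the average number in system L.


ρ = λ/μ = 40.5/155.51 = 0.2604
L = ρ/(1−ρ) = 0.2604/(1 − 0.2604) = 0.2604/0.7396 = 0.3521

Final: 0.3521


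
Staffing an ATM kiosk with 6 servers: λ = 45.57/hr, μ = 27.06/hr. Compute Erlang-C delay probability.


a = λ/μ = 1.6840; ρ = a/6 = 0.2807
P₀ = 0.185528 (from M/M/c formula)
C(c,a) = [a^c/(c!(1−ρ))]·P₀ = [22.80906/(720·0.7193)]·0.185528
= 0.04404·0.185528 = 0.008171

Final: 0.008171


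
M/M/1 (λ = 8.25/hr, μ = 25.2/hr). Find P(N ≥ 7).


ρ = 8.25/25.2 = 0.3274
P(N ≥ n) = ρ^n = 0.3274^7 = 0.0004031

Final: 0.0004031


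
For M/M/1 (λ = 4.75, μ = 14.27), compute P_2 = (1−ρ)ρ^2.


ρ = 4.75/14.27 = 0.3329
P_n = (1−ρ)·ρ^n = (1 − 0.3329)·0.3329^2 = 0.6671·0.110800 = 0.073918

Final: 0.073918


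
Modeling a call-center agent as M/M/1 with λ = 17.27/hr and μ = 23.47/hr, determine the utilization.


ρ = λ/μ = 17.27/23.47 = 0.7358

Final: 0.7358


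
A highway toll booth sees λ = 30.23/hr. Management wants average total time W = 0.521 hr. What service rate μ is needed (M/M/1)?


W = 1/(μ−λ) ⇒ μ − λ = 1/W = 1/0.521 = 1.9194
μ = λ + 1/W = 30.23 + 1.9194 = 32.1494 per hr

Final: 32.1494 /hr


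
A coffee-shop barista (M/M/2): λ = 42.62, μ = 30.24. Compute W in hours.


a = 1.4094; ρ = 0.7047; P₀ = 0.173230
Lq = P₀·a^c·ρ/(c!(1−ρ)²) = 1.39033
Wq = Lq/λ = 1.39033/42.62 = 0.03262 hr
W = Wq + 1/μ = 0.03262 + 0.03307 = 0.06569 hr

Final: 0.06569 hr


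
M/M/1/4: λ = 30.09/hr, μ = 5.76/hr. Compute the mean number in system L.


ρ = 30.09/5.76 = 5.2240
L = ρ[1 − (K+1)ρ^K + Kρ^(K+1)] / [(1−ρ)(1−ρ^(K+1))]
Numerator: 5.2240·(1 − 5·744.729946 + 4·3890.438206) = 61846.981277
Denominator: (-4.2240)·(-3889.438206) = 16428.824923
L = 61846.981277/16428.824923 = 3.7645

Final: 3.7645


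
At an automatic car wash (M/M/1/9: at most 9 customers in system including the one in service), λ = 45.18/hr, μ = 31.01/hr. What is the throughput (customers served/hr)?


ρ = 1.4569; P_K = (1−ρ)ρ^9/(1−ρ^10) = 0.321085
λ_eff = λ(1 − P_K) = 45.18·(1 − 0.321085) = 45.18·0.678915 = 30.6734 /hr

Final: 30.6734 /hr


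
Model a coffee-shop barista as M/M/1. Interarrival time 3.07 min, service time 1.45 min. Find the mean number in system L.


λ = 60/3.07 = 19.5440 /hr
μ = 60/1.45 = 41.3793 /hr
ρ = λ/μ = 19.5440/41.3793 = 0.4723
L = ρ/(1−ρ) = 0.4723/0.5277 = 0.8951

Final: 0.8951


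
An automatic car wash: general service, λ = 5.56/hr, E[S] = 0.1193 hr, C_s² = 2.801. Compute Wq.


ρ = λ·E[S] = 5.56·0.1193 = 0.6633
E[S²] = E[S]²(1+C_s²) = 0.1193²·(1+2.801) = 0.054098
Wq = λ·E[S²]/(2(1−ρ)) = 5.56·0.054098/(2·0.3367) = 0.44667 hr

Final: 0.44667 hr


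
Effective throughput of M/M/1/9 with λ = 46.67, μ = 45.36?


ρ = 1.0289; P_K = (1−ρ)ρ^9/(1−ρ^10) = 0.113290
λ_eff = λ(1 − P_K) = 46.67·(1 − 0.113290) = 46.67·0.886710 = 41.3828 /hr

Final: 41.3828 /hr


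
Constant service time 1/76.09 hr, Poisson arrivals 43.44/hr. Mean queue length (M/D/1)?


ρ = 43.44/76.09 = 0.5709
M/D/1: Lq = ρ²/(2(1−ρ)) = 0.3259/(2·0.4291) = 0.37979

Final: 0.37979


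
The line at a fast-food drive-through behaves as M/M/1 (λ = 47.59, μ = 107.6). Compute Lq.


ρ = 47.59/107.6 = 0.4423
Lq = ρ²/(1−ρ) = 0.1956/0.5577 = 0.3507

Final: 0.3507


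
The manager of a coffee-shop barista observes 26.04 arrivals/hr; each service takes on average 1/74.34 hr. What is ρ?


ρ = λ/μ = 26.04/74.34 = 0.3503

Final: 0.3503


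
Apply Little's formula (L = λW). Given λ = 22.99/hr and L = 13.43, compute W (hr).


W = L/λ = 13.43/22.99 = 0.5842 hr

Final: 0.5842 hr


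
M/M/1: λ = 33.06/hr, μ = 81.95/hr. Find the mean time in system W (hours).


W = 1/(μ−λ) = 1/(81.95 − 33.06) = 1/48.89 = 0.02045 hr

Final: 0.02045 hr


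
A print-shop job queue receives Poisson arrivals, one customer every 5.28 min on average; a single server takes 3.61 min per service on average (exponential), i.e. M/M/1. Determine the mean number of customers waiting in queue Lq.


λ = 60/5.28 = 11.3636 /hr
μ = 60/3.61 = 16.6205 /hr
ρ = λ/μ = 11.3636/16.6205 = 0.6837
Lq = ρ²/(1−ρ) = 0.4675/0.3163 = 1.4780

Final: 1.4780


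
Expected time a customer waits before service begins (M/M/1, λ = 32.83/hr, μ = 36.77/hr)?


ρ = 32.83/36.77 = 0.8928
Wq = ρ/(μ−λ) = 0.8928/(36.77 − 32.83) = 0.8928/3.94 = 0.2266 hr

Final: 0.2266 hr


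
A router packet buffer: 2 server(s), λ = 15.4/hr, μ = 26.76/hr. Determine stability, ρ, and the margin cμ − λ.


Total capacity cμ = 2·26.76 = 53.52/hr
ρ = λ/(cμ) = 15.4/53.52 = 0.2877
Stable ⇔ ρ < 1: YES
Spare capacity = cμ − λ = 53.52 − 15.4 = 38.12/hr

Final: ρ = 0.2877; stable; margin = 38.12/hr


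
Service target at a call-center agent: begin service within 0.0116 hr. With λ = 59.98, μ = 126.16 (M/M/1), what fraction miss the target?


ρ = 59.98/126.16 = 0.4754
P(Wq > t) = ρ·e^{−(μ−λ)t} = 0.4754·e^{−0.7677}
= 0.4754·0.464085 = 0.220639

Final: 0.220639


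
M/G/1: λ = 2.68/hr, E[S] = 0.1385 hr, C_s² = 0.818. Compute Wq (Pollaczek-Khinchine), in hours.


ρ = λ·E[S] = 2.68·0.1385 = 0.3712
E[S²] = E[S]²(1+C_s²) = 0.1385²·(1+0.818) = 0.034873
Wq = λ·E[S²]/(2(1−ρ)) = 2.68·0.034873/(2·0.6288) = 0.07431 hr

Final: 0.07431 hr


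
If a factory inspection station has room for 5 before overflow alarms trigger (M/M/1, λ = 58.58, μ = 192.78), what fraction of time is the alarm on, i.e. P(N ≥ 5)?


ρ = 58.58/192.78 = 0.3039
P(N ≥ n) = ρ^n = 0.3039^5 = 0.002591

Final: 0.002591


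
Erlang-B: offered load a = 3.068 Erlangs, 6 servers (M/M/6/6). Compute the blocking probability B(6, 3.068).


B(c,a) = (a^c/c!) / Σ_{k=0}^{c} a^k/k!
a^6/6! = 1.158243
Σ terms (k=0..6): 1.00000 + 3.06800 + 4.70631 + 4.81299 + 3.69156 + 2.26514 + 1.15824 = 20.702248
B = 1.158243/20.702248 = 0.055948

Final: 0.055948


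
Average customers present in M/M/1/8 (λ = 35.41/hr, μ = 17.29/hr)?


ρ = 35.41/17.29 = 2.0480
L = ρ[1 − (K+1)ρ^K + Kρ^(K+1)] / [(1−ρ)(1−ρ^(K+1))]
Numerator: 2.0480·(1 − 9·309.490604 + 8·633.838188) = 4682.332647
Denominator: (-1.0480)·(-632.838188) = 663.217349
L = 4682.332647/663.217349 = 7.0600

Final: 7.0600


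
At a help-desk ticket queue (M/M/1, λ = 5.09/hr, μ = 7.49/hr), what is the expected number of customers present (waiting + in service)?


ρ = λ/μ = 5.09/7.49 = 0.6796
L = ρ/(1−ρ) = 0.6796/(1 − 0.6796) = 0.6796/0.3204 = 2.1208

Final: 2.1208


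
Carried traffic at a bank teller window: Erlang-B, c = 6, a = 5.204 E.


B(6,5.204) = 0.207128 (Erlang-B)
Carried load = a(1 − B) = 5.204·(1 − 0.207128) = 5.204·0.792872 = 4.1261 E

Final: 4.1261 Erlangs


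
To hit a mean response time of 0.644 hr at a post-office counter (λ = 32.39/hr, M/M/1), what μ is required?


W = 1/(μ−λ) ⇒ μ − λ = 1/W = 1/0.644 = 1.5528
μ = λ + 1/W = 32.39 + 1.5528 = 33.9428 per hr

Final: 33.9428 /hr


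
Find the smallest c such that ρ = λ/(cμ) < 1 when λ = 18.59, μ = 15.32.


Stability requires cμ > λ ⇔ c > λ/μ.
λ/μ = 18.59/15.32 = 1.2134
Minimum integer c = ⌊1.2134⌋ + 1 = 2
Check: 2·15.32 = 30.64 > 18.59, while 1·15.32 = 15.32 ≤ 18.59

Final: 2 servers


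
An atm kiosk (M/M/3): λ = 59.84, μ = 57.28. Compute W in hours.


a = 1.0447; ρ = 0.3482; P₀ = 0.346989
Lq = P₀·a^c·ρ/(c!(1−ρ)²) = 0.05405
Wq = Lq/λ = 0.05405/59.84 = 0.0009033 hr
W = Wq + 1/μ = 0.0009033 + 0.01746 = 0.01836 hr

Final: 0.01836 hr


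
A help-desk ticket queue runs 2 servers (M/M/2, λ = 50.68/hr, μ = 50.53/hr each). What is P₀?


a = λ/μ = 50.68/50.53 = 1.0030; ρ = a/c = 0.5015
Σ_{k=0}^{1} a^k/k! (terms k=0..1) = 1.00000 + 1.00297 = 2.00297
Tail: a^2/(2!(1−ρ)) = 1.00595/(2·0.4985) = 1.00894
P₀ = 1/(2.00297 + 1.00894) = 1/3.01191 = 0.332015

Final: 0.332015


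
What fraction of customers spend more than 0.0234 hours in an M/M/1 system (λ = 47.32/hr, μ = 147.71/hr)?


W ~ Exponential(μ−λ) for M/M/1.
μ − λ = 147.71 − 47.32 = 100.3900
P(W > t) = e^{−(μ−λ)t} = e^{−2.3491} = 0.095453

Final: 0.095453


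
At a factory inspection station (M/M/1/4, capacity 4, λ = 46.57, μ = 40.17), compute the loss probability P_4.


ρ = λ/μ = 46.57/40.17 = 1.1593
P_K = (1−ρ)ρ^K/(1−ρ^(K+1)) = (-0.1593·1.806415)/(1 − 2.094219)
= -0.287803/-1.094219 = 0.263022

Final: 0.263022


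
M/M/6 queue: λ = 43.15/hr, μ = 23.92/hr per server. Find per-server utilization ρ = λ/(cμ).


ρ = λ/(cμ) = 43.15/(6·23.92) = 43.15/143.52 = 0.3007

Final: 0.3007


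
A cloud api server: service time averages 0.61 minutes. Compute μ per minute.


μ = 1/(service time) in consistent units.
1 minute = 1 min, so μ = 1/0.61 = 1.6393 per minute

Final: 1.6393 /min


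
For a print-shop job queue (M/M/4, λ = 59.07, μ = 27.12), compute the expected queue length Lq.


a = λ/μ = 2.1781; ρ = a/4 = 0.5445
P₀ = 0.107167
Lq = P₀·a^c·ρ / (c!·(1−ρ)²) = 0.107167·22.50656·0.5445/(24·0.20746)
= 0.26378

Final: 0.26378


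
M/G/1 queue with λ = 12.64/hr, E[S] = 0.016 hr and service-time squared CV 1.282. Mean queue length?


ρ = λ·E[S] = 12.64·0.016 = 0.2022
Lq = ρ²(1+C_s²)/(2(1−ρ)) = 0.04090·(1+1.282)/(2·0.7978)
= 0.04090·2.2820/1.5955 = 0.05850

Final: 0.05850


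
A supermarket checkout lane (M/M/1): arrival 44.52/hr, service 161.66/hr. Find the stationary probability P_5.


ρ = 44.52/161.66 = 0.2754
P_n = (1−ρ)·ρ^n = (1 − 0.2754)·0.2754^5 = 0.7246·0.001584 = 0.001148

Final: 0.001148


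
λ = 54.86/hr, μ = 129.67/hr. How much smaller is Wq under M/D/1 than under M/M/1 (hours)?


ρ = 54.86/129.67 = 0.4231
Wq(M/M/1) = ρ/(μ−λ) = 0.4231/74.81 = 0.005655 hr
Wq(M/D/1) = ρ/(2(μ−λ)) = 0.002828 hr
Savings = 0.005655 − 0.002828 = 0.002828 hr

Final: 0.002828 hr


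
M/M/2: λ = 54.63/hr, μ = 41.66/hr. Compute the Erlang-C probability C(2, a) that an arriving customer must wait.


a = λ/μ = 1.3113; ρ = a/2 = 0.6557
P₀ = 0.207974 (from M/M/c formula)
C(c,a) = [a^c/(c!(1−ρ))]·P₀ = [1.71959/(2·0.3443)]·0.207974
= 2.49697·0.207974 = 0.519304

Final: 0.519304


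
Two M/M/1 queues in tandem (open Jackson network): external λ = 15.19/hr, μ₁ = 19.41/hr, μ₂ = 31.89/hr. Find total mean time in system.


Each node sees arrival rate λ = 15.19/hr (tandem ⇒ throughput preserved).
W₁ = 1/(μ₁−λ) = 1/(19.41−15.19) = 0.23697 hr
W₂ = 1/(μ₂−λ) = 1/(31.89−15.19) = 0.05988 hr
W_total = W₁ + W₂ = 0.23697 + 0.05988 = 0.29685 hr

Final: 0.29685 hr


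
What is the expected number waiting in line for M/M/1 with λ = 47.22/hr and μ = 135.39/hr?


ρ = 47.22/135.39 = 0.3488
Lq = ρ²/(1−ρ) = 0.1216/0.6512 = 0.1868

Final: 0.1868


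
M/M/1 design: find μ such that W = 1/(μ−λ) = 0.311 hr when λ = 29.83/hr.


W = 1/(μ−λ) ⇒ μ − λ = 1/W = 1/0.311 = 3.2154
μ = λ + 1/W = 29.83 + 3.2154 = 33.0454 per hr

Final: 33.0454 /hr


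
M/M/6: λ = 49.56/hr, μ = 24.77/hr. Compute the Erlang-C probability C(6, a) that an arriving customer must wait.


a = λ/μ = 2.0008; ρ = a/6 = 0.3335
P₀ = 0.135026 (from M/M/c formula)
C(c,a) = [a^c/(c!(1−ρ))]·P₀ = [64.15518/(720·0.6665)]·0.135026
= 0.13368·0.135026 = 0.018051

Final: 0.018051


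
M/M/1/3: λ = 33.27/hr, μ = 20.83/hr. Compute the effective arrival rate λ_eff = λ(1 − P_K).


ρ = 1.5972; P_K = (1−ρ)ρ^3/(1−ρ^4) = 0.441794
λ_eff = λ(1 − P_K) = 33.27·(1 − 0.441794) = 33.27·0.558206 = 18.5715 /hr

Final: 18.5715 /hr


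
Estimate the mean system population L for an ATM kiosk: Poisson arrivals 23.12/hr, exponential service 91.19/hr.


ρ = λ/μ = 23.12/91.19 = 0.2535
L = ρ/(1−ρ) = 0.2535/(1 − 0.2535) = 0.2535/0.7465 = 0.3397

Final: 0.3397


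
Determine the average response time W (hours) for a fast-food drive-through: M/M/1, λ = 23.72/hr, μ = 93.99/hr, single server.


W = 1/(μ−λ) = 1/(93.99 − 23.72) = 1/70.27 = 0.01423 hr

Final: 0.01423 hr


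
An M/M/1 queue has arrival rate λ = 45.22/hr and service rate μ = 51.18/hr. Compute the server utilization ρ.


ρ = λ/μ = 45.22/51.18 = 0.8835

Final: 0.8835


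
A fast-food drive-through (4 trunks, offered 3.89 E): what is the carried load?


B(4,3.89) = 0.299956 (Erlang-B)
Carried load = a(1 − B) = 3.89·(1 − 0.299956) = 3.89·0.700044 = 2.7232 E

Final: 2.7232 Erlangs


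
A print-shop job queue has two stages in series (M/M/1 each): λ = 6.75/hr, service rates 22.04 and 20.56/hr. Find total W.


Each node sees arrival rate λ = 6.75/hr (tandem ⇒ throughput preserved).
W₁ = 1/(μ₁−λ) = 1/(22.04−6.75) = 0.06540 hr
W₂ = 1/(μ₂−λ) = 1/(20.56−6.75) = 0.07241 hr
W_total = W₁ + W₂ = 0.06540 + 0.07241 = 0.13781 hr

Final: 0.13781 hr


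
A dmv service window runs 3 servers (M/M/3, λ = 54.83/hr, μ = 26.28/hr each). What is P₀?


a = λ/μ = 54.83/26.28 = 2.0864; ρ = a/c = 0.6955
Σ_{k=0}^{2} a^k/k! (terms k=0..2) = 1.00000 + 2.08638 + 2.17649 = 5.26286
Tail: a^3/(3!(1−ρ)) = 9.08194/(6·0.3045) = 4.97029
P₀ = 1/(5.26286 + 4.97029) = 1/10.23315 = 0.097722

Final: 0.097722


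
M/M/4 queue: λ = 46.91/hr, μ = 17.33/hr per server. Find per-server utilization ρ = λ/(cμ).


ρ = λ/(cμ) = 46.91/(4·17.33) = 46.91/69.32 = 0.6767

Final: 0.6767


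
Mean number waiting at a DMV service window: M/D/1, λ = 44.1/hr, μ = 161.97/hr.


ρ = 44.1/161.97 = 0.2723
M/D/1: Lq = ρ²/(2(1−ρ)) = 0.07413/(2·0.7277) = 0.05093

Final: 0.05093


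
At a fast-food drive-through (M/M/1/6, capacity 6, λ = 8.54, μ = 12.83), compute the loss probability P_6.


ρ = λ/μ = 8.54/12.83 = 0.6656
P_K = (1−ρ)ρ^K/(1−ρ^(K+1)) = (0.3344·0.086974)/(1 − 0.057892)
= 0.029082/0.942108 = 0.030869

Final: 0.030869


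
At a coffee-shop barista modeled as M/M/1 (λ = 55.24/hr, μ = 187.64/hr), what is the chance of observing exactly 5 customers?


ρ = 55.24/187.64 = 0.2944
P_n = (1−ρ)·ρ^n = (1 − 0.2944)·0.2944^5 = 0.7056·0.002211 = 0.001560

Final: 0.001560


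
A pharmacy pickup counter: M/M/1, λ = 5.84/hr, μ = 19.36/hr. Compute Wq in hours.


ρ = 5.84/19.36 = 0.3017
Wq = ρ/(μ−λ) = 0.3017/(19.36 − 5.84) = 0.3017/13.52 = 0.02231 hr

Final: 0.02231 hr


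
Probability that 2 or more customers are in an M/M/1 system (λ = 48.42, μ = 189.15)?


ρ = 48.42/189.15 = 0.2560
P(N ≥ n) = ρ^n = 0.2560^2 = 0.065530

Final: 0.065530


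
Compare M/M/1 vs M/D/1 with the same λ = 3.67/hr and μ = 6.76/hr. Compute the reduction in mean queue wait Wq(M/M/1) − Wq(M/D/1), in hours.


ρ = 3.67/6.76 = 0.5429
Wq(M/M/1) = ρ/(μ−λ) = 0.5429/3.09 = 0.17570 hr
Wq(M/D/1) = ρ/(2(μ−λ)) = 0.08785 hr
Savings = 0.17570 − 0.08785 = 0.08785 hr

Final: 0.08785 hr


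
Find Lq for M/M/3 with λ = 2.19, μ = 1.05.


a = λ/μ = 2.0857; ρ = a/3 = 0.6952
P₀ = 0.097821
Lq = P₀·a^c·ρ / (c!·(1−ρ)²) = 0.097821·9.07328·0.6952/(6·0.09288)
= 1.10728

Final: 1.10728


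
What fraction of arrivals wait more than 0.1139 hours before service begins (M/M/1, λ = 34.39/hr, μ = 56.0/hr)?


ρ = 34.39/56.0 = 0.6141
P(Wq > t) = ρ·e^{−(μ−λ)t} = 0.6141·e^{−2.4614}
= 0.6141·0.085317 = 0.052394

Final: 0.052394


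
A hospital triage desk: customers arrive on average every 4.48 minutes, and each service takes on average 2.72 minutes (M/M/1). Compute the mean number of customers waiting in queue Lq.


λ = 60/4.48 = 13.3929 /hr
μ = 60/2.72 = 22.0588 /hr
ρ = λ/μ = 13.3929/22.0588 = 0.6071
Lq = ρ²/(1−ρ) = 0.3686/0.3929 = 0.9383

Final: 0.9383


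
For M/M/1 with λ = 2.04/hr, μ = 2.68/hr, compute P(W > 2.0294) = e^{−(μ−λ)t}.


W ~ Exponential(μ−λ) for M/M/1.
μ − λ = 2.68 − 2.04 = 0.6400
P(W > t) = e^{−(μ−λ)t} = e^{−1.2988} = 0.272855

Final: 0.272855


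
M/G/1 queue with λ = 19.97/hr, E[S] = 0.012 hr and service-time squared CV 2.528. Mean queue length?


ρ = λ·E[S] = 19.97·0.012 = 0.2396
Lq = ρ²(1+C_s²)/(2(1−ρ)) = 0.05743·(1+2.528)/(2·0.7604)
= 0.05743·3.5280/1.5207 = 0.13323

Final: 0.13323


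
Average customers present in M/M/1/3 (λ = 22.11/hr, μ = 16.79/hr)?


ρ = 22.11/16.79 = 1.3169
L = ρ[1 − (K+1)ρ^K + Kρ^(K+1)] / [(1−ρ)(1−ρ^(K+1))]
Numerator: 1.3169·(1 − 4·2.283569 + 3·3.007130) = 1.168200
Denominator: (-0.3169)·(-2.007130) = 0.635970
L = 1.168200/0.635970 = 1.8369

Final: 1.8369


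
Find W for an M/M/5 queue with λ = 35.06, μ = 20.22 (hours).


a = 1.7339; ρ = 0.3468; P₀ = 0.175976
Lq = P₀·a^c·ρ/(c!(1−ρ)²) = 0.01868
Wq = Lq/λ = 0.01868/35.06 = 0.0005328 hr
W = Wq + 1/μ = 0.0005328 + 0.04946 = 0.04999 hr

Final: 0.04999 hr


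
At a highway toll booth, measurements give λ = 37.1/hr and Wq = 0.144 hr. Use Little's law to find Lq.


Lq = λWq = 37.1·0.144 = 5.3424

Final: 5.3424


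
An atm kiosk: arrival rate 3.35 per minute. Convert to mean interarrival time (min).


Mean interarrival time = 1/λ = 1/3.35 minute = 0.29851 minute
In minutes: 0.29851 × 1 = 0.2985 min

Final: 0.2985 min


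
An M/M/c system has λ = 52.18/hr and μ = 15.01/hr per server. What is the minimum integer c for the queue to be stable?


Stability requires cμ > λ ⇔ c > λ/μ.
λ/μ = 52.18/15.01 = 3.4763
Minimum integer c = ⌊3.4763⌋ + 1 = 4
Check: 4·15.01 = 60.04 > 52.18, while 3·15.01 = 45.03 ≤ 52.18

Final: 4 servers


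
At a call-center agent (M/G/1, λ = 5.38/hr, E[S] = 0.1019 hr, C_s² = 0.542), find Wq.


ρ = λ·E[S] = 5.38·0.1019 = 0.5482
E[S²] = E[S]²(1+C_s²) = 0.1019²·(1+0.542) = 0.016012
Wq = λ·E[S²]/(2(1−ρ)) = 5.38·0.016012/(2·0.4518) = 0.09534 hr

Final: 0.09534 hr


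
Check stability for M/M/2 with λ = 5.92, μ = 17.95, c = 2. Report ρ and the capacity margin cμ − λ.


Total capacity cμ = 2·17.95 = 35.90/hr
ρ = λ/(cμ) = 5.92/35.90 = 0.1649
Stable ⇔ ρ < 1: YES
Spare capacity = cμ − λ = 35.90 − 5.92 = 29.98/hr

Final: ρ = 0.1649; stable; margin = 29.98/hr


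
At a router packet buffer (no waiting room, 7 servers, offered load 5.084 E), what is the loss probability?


B(c,a) = (a^c/c!) / Σ_{k=0}^{c} a^k/k!
a^7/7! = 17.418400
Σ terms (k=0..7): 1.00000 + 5.08400 + 12.92353 + 21.90107 + 27.83626 + 28.30391 + 23.98285 + 17.41840 = 138.450023
B = 17.418400/138.450023 = 0.125810

Final: 0.125810


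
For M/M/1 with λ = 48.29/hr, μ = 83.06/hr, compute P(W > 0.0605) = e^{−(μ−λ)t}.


W ~ Exponential(μ−λ) for M/M/1.
μ − λ = 83.06 − 48.29 = 34.7700
P(W > t) = e^{−(μ−λ)t} = e^{−2.1036} = 0.122018

Final: 0.122018


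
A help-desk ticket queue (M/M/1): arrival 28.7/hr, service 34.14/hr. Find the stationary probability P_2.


ρ = 28.7/34.14 = 0.8407
P_n = (1−ρ)·ρ^n = (1 − 0.8407)·0.8407^2 = 0.1593·0.706703 = 0.112609

Final: 0.112609


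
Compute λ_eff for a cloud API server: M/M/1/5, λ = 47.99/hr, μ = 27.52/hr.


ρ = 1.7438; P_K = (1−ρ)ρ^5/(1−ρ^6) = 0.442275
λ_eff = λ(1 − P_K) = 47.99·(1 − 0.442275) = 47.99·0.557725 = 26.7652 /hr

Final: 26.7652 /hr


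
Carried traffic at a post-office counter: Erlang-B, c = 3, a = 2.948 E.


B(3,2.948) = 0.339879 (Erlang-B)
Carried load = a(1 − B) = 2.948·(1 − 0.339879) = 2.948·0.660121 = 1.9460 E

Final: 1.9460 Erlangs


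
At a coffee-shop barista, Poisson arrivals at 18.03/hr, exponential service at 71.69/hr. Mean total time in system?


W = 1/(μ−λ) = 1/(71.69 − 18.03) = 1/53.66 = 0.01864 hr

Final: 0.01864 hr


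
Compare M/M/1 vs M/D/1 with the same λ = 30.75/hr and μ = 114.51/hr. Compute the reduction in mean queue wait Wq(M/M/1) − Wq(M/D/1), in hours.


ρ = 30.75/114.51 = 0.2685
Wq(M/M/1) = ρ/(μ−λ) = 0.2685/83.76 = 0.003206 hr
Wq(M/D/1) = ρ/(2(μ−λ)) = 0.001603 hr
Savings = 0.003206 − 0.001603 = 0.001603 hr

Final: 0.001603 hr


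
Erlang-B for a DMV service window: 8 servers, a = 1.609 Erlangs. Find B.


B(c,a) = (a^c/c!) / Σ_{k=0}^{c} a^k/k!
a^8/8! = 0.001114
Σ terms (k=0..8): 1.00000 + 1.60900 + 1.29444 + 0.69425 + 0.27926 + 0.08987 + 0.02410 + 0.005539 + 0.001114 = 4.997574
B = 0.001114/4.997574 = 0.0002229

Final: 0.0002229


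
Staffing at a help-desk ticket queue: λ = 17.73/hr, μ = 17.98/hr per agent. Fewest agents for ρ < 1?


Stability requires cμ > λ ⇔ c > λ/μ.
λ/μ = 17.73/17.98 = 0.9861
Minimum integer c = ⌊0.9861⌋ + 1 = 1
Check: 1·17.98 = 17.98 > 17.73, while 0·17.98 = 0.00 ≤ 17.73

Final: 1 servers


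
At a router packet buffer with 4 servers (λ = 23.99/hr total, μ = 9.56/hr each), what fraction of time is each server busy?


ρ = λ/(cμ) = 23.99/(4·9.56) = 23.99/38.24 = 0.6274

Final: 0.6274


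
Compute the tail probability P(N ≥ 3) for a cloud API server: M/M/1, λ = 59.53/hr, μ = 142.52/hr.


ρ = 59.53/142.52 = 0.4177
P(N ≥ n) = ρ^n = 0.4177^3 = 0.072875

Final: 0.072875


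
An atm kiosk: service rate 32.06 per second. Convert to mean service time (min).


Mean service time = 1/μ = 1/32.06 second = 0.03119 second
In minutes: 0.03119 × 0.0166667 = 0.0005199 min

Final: 0.0005199 min
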